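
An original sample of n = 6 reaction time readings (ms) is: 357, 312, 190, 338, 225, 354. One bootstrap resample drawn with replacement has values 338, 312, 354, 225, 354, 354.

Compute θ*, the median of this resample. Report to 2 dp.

Sorted: 225, 312, 338, 354, 354, 354
Median = average of the two middle values = 346.00

θ* = 346.00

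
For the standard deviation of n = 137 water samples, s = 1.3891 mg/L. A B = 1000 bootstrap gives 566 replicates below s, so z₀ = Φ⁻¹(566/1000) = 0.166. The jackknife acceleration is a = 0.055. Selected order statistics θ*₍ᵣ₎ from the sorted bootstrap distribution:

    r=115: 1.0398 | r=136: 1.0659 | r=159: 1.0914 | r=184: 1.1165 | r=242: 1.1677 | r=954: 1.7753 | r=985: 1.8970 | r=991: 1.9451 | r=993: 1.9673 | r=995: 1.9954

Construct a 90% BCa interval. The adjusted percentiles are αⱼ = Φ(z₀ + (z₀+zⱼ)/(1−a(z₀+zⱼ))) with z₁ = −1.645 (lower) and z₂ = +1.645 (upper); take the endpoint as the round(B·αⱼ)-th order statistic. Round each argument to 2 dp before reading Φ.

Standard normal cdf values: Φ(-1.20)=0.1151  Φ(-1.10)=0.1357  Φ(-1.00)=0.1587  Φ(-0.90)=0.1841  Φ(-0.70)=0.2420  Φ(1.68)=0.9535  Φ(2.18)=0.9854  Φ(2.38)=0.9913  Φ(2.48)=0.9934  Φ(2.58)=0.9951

Lower: z₀ + z₁ = 0.166 + (-1.645) = -1.479; 1 − a(z₀+z₁) = 1 − (0.055)(-1.479) = 1.0813; argument = 0.166 + (-1.479)/1.0813 = -1.2017 → -1.20.
α₁ = Φ(-1.20) = 0.1151; rank = round(1000 × 0.1151) = 115; θ*₍115₎ = 1.0398.
Upper: z₀ + z₂ = 1.811; 1 − a(z₀+z₂) = 0.9004; argument = 2.1773 → 2.18; α₂ = 0.9854; rank = 985; θ*₍985₎ = 1.8970.

(1.0398, 1.8970)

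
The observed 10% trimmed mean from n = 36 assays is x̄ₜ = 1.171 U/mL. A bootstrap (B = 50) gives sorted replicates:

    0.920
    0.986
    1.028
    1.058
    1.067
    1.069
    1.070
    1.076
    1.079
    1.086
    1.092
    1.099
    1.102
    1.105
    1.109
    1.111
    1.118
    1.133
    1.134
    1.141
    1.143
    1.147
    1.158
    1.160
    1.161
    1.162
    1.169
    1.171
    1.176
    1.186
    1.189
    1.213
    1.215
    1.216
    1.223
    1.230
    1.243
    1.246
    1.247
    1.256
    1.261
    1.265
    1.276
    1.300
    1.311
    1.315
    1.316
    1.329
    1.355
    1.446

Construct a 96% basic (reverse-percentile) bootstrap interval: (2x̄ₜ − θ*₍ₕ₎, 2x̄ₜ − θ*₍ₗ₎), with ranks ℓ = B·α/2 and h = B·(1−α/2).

Percentile endpoints at ranks 1 and 49: θ*₍1₎ = 0.920, θ*₍49₎ = 1.355.
Basic interval reflects these around x̄ₜ:
  lower = 2 × 1.171 − 1.355 = 0.987
  upper = 2 × 1.171 − 0.920 = 1.422

(0.987, 1.422)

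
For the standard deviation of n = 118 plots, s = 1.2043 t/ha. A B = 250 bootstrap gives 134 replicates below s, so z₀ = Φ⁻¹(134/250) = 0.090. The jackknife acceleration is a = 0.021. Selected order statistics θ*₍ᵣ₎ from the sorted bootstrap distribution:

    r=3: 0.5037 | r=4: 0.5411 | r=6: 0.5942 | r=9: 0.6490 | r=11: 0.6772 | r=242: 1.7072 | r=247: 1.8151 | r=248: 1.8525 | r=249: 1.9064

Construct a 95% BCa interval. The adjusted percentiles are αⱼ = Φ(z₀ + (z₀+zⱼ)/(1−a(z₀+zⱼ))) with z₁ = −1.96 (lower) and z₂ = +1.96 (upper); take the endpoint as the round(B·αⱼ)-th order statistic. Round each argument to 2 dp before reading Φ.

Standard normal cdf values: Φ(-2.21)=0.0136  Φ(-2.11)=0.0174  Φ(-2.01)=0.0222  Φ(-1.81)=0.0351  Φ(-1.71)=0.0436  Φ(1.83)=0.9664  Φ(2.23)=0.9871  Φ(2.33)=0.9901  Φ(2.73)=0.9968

(0.6772, 1.8151)

Lower: z₀ + z₁ = 0.090 + (-1.960) = -1.870; 1 − a(z₀+z₁) = 1 − (0.021)(-1.870) = 1.0393; argument = 0.090 + (-1.870)/1.0393 = -1.7093 → -1.71.
α₁ = Φ(-1.71) = 0.0436; rank = round(250 × 0.0436) = 11; θ*₍11₎ = 0.6772.
Upper: z₀ + z₂ = 2.050; 1 − a(z₀+z₂) = 0.9569; argument = 2.2322 → 2.23; α₂ = 0.9871; rank = 247; θ*₍247₎ = 1.8151.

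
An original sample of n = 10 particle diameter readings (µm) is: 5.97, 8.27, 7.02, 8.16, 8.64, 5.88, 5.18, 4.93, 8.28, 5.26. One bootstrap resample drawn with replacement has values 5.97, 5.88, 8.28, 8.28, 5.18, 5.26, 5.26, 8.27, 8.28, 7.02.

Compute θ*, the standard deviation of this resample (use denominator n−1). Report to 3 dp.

θ* = 1.401

Mean = 6.7680; sum of squared deviations = 17.6732
s² = 17.6732 / 9 = 1.9637
s = √1.9637 = 1.401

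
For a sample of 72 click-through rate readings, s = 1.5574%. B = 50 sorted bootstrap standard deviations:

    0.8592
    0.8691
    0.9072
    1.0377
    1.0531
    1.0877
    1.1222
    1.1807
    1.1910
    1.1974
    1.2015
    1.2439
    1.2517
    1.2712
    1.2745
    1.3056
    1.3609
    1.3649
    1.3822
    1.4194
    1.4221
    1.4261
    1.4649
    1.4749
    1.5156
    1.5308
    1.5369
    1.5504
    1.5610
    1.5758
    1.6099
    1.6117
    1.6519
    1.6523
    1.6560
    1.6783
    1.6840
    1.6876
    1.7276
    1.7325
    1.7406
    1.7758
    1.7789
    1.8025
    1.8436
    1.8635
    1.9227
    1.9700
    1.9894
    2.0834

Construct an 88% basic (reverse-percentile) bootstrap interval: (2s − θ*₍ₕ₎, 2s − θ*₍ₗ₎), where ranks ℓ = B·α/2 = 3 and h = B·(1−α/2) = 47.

(1.1921, 2.2076)

Percentile endpoints at ranks 3 and 47: θ*₍3₎ = 0.9072, θ*₍47₎ = 1.9227.
Basic interval reflects these around s:
  lower = 2 × 1.5574 − 1.9227 = 1.1921
  upper = 2 × 1.5574 − 0.9072 = 2.2076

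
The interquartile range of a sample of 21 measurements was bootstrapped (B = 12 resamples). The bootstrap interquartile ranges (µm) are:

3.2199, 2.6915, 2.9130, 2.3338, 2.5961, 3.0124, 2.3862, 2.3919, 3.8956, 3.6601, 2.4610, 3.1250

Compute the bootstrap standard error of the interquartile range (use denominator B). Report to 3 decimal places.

SE* = 0.492

Bootstrap SE is the standard deviation of the 12 replicate interquartile ranges.
Mean of replicates: (3.2199 + 2.6915 + 2.9130 + 2.3338 + 2.5961 + 3.0124 + 2.3862 + 2.3919 + 3.8956 + 3.6601 + 2.4610 + 3.1250) / 12 = 34.68650 / 12 = 2.89054
Sum of squared deviations: (+0.32936)² + (−0.19904)² + (+0.02246)² + (−0.55674)² + (−0.29444)² + (+0.12186)² + (−0.50434)² + (−0.49864)² + (+1.00506)² + (+0.76956)² + (−0.42954)² + (+0.23446)² = 2.90495
Variance = 2.90495 / 12 = 0.24208
SE* = √0.24208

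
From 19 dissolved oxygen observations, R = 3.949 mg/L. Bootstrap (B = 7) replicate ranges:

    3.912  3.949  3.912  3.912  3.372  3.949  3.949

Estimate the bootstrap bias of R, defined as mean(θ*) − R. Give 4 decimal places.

mean(θ*) = (3.912 + 3.949 + 3.912 + 3.912 + 3.372 + 3.949 + 3.949) / 7 = 3.85071
bias = 3.85071 − 3.949

bias = −0.0983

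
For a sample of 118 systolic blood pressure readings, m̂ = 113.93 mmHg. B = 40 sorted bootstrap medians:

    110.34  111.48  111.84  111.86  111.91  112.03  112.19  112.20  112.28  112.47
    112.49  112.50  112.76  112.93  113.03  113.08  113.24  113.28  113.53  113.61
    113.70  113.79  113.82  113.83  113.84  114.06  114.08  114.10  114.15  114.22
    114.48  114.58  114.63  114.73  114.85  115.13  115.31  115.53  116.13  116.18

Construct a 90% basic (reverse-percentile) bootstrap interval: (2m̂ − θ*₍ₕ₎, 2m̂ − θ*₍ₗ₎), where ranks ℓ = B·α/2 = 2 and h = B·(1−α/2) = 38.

(112.33, 116.38)

Percentile endpoints at ranks 2 and 38: θ*₍2₎ = 111.48, θ*₍38₎ = 115.53.
Basic interval reflects these around m̂:
  lower = 2 × 113.93 − 115.53 = 112.33
  upper = 2 × 113.93 − 111.48 = 116.38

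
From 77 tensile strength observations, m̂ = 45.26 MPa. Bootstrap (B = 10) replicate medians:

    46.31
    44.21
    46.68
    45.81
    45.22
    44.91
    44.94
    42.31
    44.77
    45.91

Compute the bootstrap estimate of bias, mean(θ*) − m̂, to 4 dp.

mean(θ*) = (46.31 + 44.21 + 46.68 + 45.81 + 45.22 + 44.91 + 44.94 + 42.31 + 44.77 + 45.91) / 10 = 45.10700
bias = 45.10700 − 45.26

bias = −0.1530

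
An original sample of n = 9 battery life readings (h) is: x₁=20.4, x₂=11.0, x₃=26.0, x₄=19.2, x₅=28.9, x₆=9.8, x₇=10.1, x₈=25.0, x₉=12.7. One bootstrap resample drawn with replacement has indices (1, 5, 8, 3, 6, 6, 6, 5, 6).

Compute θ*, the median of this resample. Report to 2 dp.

Resample values: 20.4, 28.9, 25.0, 26.0, 9.8, 9.8, 9.8, 28.9, 9.8.
Sorted: 9.8, 9.8, 9.8, 9.8, 20.4, 25.0, 26.0, 28.9, 28.9
Median = middle value = 20.40

θ* = 20.40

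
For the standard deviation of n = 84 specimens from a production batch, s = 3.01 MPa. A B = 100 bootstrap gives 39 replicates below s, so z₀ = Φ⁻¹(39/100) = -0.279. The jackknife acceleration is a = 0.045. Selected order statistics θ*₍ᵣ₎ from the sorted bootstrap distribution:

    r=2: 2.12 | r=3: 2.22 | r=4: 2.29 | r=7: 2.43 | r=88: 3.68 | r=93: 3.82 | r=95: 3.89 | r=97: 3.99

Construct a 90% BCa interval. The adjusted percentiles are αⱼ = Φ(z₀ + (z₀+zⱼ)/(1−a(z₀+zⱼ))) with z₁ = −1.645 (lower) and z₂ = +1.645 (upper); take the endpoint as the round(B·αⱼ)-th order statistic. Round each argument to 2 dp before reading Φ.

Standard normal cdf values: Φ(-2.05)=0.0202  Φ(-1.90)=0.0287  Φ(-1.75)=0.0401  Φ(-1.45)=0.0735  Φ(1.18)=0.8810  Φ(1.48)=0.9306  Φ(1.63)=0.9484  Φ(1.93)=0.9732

Lower: z₀ + z₁ = -0.279 + (-1.645) = -1.924; 1 − a(z₀+z₁) = 1 − (0.045)(-1.924) = 1.0866; argument = -0.279 + (-1.924)/1.0866 = -2.0497 → -2.05.
α₁ = Φ(-2.05) = 0.0202; rank = round(100 × 0.0202) = 2; θ*₍2₎ = 2.12.
Upper: z₀ + z₂ = 1.366; 1 − a(z₀+z₂) = 0.9385; argument = 1.1765 → 1.18; α₂ = 0.8810; rank = 88; θ*₍88₎ = 3.68.

(2.12, 3.68)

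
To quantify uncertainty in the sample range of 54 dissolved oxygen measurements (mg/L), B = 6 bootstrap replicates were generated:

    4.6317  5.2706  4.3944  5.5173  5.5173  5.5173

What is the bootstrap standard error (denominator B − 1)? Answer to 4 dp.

SE* = 0.5017

Bootstrap SE is the standard deviation of the 6 replicate ranges.
Mean of replicates: (4.6317 + 5.2706 + 4.3944 + 5.5173 + 5.5173 + 5.5173) / 6 = 30.84860 / 6 = 5.14143
Sum of squared deviations: (−0.50973)² + (+0.12917)² + (−0.74703)² + (+0.37587)² + (+0.37587)² + (+0.37587)² = 1.25840
Variance = 1.25840 / 5 = 0.25168
SE* = √0.25168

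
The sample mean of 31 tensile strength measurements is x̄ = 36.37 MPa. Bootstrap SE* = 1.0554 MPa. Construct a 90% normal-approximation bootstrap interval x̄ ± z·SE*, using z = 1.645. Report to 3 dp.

(34.634, 38.106)

Margin = 1.645 × 1.0554 = 1.7361
Interval: 36.37 ± 1.7361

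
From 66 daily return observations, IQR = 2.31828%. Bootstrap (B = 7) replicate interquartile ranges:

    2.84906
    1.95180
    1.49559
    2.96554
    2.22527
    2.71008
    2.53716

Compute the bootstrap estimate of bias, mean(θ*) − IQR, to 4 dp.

bias = +0.0724

mean(θ*) = (2.84906 + 1.95180 + 1.49559 + 2.96554 + 2.22527 + 2.71008 + 2.53716) / 7 = 2.39064
bias = 2.39064 − 2.31828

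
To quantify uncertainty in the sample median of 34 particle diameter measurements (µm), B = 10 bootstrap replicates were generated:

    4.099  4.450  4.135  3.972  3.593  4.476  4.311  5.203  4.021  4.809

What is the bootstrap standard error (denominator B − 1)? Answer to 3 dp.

SE* = 0.457

Bootstrap SE is the standard deviation of the 10 replicate medians.
Mean of replicates: (4.099 + 4.450 + 4.135 + 3.972 + 3.593 + 4.476 + 4.311 + 5.203 + 4.021 + 4.809) / 10 = 43.0690 / 10 = 4.3069
Sum of squared deviations: (−0.2079)² + (+0.1431)² + (−0.1719)² + (−0.3349)² + (−0.7139)² + (+0.1691)² + (+0.0041)² + (+0.8961)² + (−0.2859)² + (+0.5021)² = 1.8805
Variance = 1.8805 / 9 = 0.2089
SE* = √0.2089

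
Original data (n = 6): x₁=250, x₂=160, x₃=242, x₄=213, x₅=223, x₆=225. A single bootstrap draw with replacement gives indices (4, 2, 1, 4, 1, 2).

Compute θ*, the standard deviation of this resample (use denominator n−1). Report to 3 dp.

θ* = 40.461

Resample values: 213, 160, 250, 213, 250, 160.
Mean = 207.6667; sum of squared deviations = 8185.3333
s² = 8185.3333 / 5 = 1637.0667
s = √1637.0667 = 40.461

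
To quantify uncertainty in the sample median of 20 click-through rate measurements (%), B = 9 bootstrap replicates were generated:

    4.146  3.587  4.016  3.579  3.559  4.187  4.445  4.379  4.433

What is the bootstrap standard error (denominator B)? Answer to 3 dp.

Bootstrap SE is the standard deviation of the 9 replicate medians.
Mean of replicates: (4.146 + 3.587 + 4.016 + 3.579 + 3.559 + 4.187 + 4.445 + 4.379 + 4.433) / 9 = 36.3310 / 9 = 4.0368
Sum of squared deviations: (+0.1092)² + (−0.4498)² + (−0.0208)² + (−0.4578)² + (−0.4778)² + (+0.1502)² + (+0.4082)² + (+0.3422)² + (+0.3962)² = 1.1158
Variance = 1.1158 / 9 = 0.1240
SE* = √0.1240

SE* = 0.352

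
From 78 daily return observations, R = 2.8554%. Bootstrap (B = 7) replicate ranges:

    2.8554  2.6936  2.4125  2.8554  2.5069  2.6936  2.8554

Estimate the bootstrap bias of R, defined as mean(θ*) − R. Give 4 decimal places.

bias = −0.1593

mean(θ*) = (2.8554 + 2.6936 + 2.4125 + 2.8554 + 2.5069 + 2.6936 + 2.8554) / 7 = 2.69611
bias = 2.69611 − 2.8554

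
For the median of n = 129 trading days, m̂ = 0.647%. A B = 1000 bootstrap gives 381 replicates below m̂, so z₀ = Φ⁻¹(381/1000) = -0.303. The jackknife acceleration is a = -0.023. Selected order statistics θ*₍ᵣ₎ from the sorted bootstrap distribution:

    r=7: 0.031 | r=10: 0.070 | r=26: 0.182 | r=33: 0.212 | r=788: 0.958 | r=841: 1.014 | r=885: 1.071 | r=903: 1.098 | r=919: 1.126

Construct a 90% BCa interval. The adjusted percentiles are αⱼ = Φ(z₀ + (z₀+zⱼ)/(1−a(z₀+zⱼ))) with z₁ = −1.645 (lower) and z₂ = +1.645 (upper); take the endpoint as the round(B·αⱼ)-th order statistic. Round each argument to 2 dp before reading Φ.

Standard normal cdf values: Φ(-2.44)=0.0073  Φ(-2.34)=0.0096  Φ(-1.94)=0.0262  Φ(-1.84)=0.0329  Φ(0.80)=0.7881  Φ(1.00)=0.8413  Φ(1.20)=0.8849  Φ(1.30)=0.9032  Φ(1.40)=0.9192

(0.070, 1.014)

Lower: z₀ + z₁ = -0.303 + (-1.645) = -1.948; 1 − a(z₀+z₁) = 1 − (-0.023)(-1.948) = 0.9552; argument = -0.303 + (-1.948)/0.9552 = -2.3424 → -2.34.
α₁ = Φ(-2.34) = 0.0096; rank = round(1000 × 0.0096) = 10; θ*₍10₎ = 0.070.
Upper: z₀ + z₂ = 1.342; 1 − a(z₀+z₂) = 1.0309; argument = 0.9988 → 1.00; α₂ = 0.8413; rank = 841; θ*₍841₎ = 1.014.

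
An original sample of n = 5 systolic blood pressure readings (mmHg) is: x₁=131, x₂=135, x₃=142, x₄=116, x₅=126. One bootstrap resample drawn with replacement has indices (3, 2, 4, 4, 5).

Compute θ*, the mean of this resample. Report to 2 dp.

θ* = 127.00

Resample values: 142, 135, 116, 116, 126.
Mean = (142 + 135 + 116 + 116 + 126) / 5 = 635.0 / 5 = 127.00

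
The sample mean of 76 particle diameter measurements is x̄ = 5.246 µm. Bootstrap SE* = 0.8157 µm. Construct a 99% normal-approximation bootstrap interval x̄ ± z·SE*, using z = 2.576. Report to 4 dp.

(3.1448, 7.3472)

Margin = 2.576 × 0.8157 = 2.10124
Interval: 5.246 ± 2.10124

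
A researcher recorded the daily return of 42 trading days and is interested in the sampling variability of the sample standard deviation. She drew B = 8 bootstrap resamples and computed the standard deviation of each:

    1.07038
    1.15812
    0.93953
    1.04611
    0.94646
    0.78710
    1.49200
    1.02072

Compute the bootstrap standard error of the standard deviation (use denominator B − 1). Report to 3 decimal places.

SE* = 0.207

Bootstrap SE is the standard deviation of the 8 replicate standard deviations.
Mean of replicates: (1.07038 + 1.15812 + 0.93953 + 1.04611 + 0.94646 + 0.78710 + 1.49200 + 1.02072) / 8 = 8.460420 / 8 = 1.057553
Sum of squared deviations: (+0.012827)² + (+0.100567)² + (−0.118023)² + (−0.011443)² + (−0.111093)² + (−0.270453)² + (+0.434447)² + (−0.036833)² = 0.299926
Variance = 0.299926 / 7 = 0.042847
SE* = √0.042847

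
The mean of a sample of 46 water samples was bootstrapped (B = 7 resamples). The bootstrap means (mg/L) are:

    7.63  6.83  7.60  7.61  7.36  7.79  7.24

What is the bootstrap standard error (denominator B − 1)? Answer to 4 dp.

Bootstrap SE is the standard deviation of the 7 replicate means.
Mean of replicates: (7.63 + 6.83 + 7.60 + 7.61 + 7.36 + 7.79 + 7.24) / 7 = 52.06000 / 7 = 7.43714
Sum of squared deviations: (+0.19286)² + (−0.60714)² + (+0.16286)² + (+0.17286)² + (−0.07714)² + (+0.35286)² + (−0.19714)² = 0.63154
Variance = 0.63154 / 6 = 0.10526
SE* = √0.10526

SE* = 0.3244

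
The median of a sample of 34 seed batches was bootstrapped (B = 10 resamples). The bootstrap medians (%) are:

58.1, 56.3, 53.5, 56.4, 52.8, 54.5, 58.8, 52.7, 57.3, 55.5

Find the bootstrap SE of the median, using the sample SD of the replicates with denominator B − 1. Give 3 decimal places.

SE* = 2.170

Bootstrap SE is the standard deviation of the 10 replicate medians.
Mean of replicates: (58.1 + 56.3 + 53.5 + 56.4 + 52.8 + 54.5 + 58.8 + 52.7 + 57.3 + 55.5) / 10 = 555.9000 / 10 = 55.5900
Sum of squared deviations: (+2.5100)² + (+0.7100)² + (−2.0900)² + (+0.8100)² + (−2.7900)² + (−1.0900)² + (+3.2100)² + (−2.8900)² + (+1.7100)² + (−0.0900)² = 42.3890
Variance = 42.3890 / 9 = 4.7099
SE* = √4.7099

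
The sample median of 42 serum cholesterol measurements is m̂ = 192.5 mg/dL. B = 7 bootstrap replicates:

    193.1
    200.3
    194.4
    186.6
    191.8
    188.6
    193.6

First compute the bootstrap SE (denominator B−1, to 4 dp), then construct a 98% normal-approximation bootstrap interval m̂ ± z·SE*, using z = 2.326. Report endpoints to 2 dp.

Mean of replicates = 192.6286; sum of squared deviations = 116.4143; SE* = √(116.4143/6) = 4.4048
Margin = 2.326 × 4.4048 = 10.246
Interval: 192.5 ± 10.246

(182.25, 202.75)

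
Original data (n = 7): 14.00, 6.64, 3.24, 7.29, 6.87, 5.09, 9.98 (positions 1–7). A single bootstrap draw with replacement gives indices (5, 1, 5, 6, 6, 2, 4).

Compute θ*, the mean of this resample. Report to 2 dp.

Resample values: 6.87, 14.00, 6.87, 5.09, 5.09, 6.64, 7.29.
Mean = (6.87 + 14.00 + 6.87 + 5.09 + 5.09 + 6.64 + 7.29) / 7 = 51.850 / 7 = 7.41

θ* = 7.41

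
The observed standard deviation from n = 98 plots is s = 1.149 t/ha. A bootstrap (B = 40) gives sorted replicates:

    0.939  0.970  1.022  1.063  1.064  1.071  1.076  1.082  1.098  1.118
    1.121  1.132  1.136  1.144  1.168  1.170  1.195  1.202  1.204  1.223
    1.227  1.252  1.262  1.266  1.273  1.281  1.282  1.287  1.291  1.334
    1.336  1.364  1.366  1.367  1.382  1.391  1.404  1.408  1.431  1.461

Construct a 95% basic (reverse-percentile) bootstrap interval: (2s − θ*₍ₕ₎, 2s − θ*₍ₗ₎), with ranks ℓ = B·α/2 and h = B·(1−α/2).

Percentile endpoints at ranks 1 and 39: θ*₍1₎ = 0.939, θ*₍39₎ = 1.431.
Basic interval reflects these around s:
  lower = 2 × 1.149 − 1.431 = 0.867
  upper = 2 × 1.149 − 0.939 = 1.359

(0.867, 1.359)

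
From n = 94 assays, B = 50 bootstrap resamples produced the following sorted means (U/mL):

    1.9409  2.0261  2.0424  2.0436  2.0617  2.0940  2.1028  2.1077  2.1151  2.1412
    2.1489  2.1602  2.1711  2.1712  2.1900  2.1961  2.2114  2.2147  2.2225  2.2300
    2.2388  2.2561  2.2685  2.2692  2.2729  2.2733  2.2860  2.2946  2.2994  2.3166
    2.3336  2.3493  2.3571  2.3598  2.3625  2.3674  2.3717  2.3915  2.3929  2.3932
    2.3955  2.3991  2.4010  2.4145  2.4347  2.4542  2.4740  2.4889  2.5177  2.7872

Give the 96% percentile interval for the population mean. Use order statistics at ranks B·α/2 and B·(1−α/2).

α = 0.04; lower rank = 50 × 0.020 = 1; upper rank = 50 × 0.980 = 49.
The 1st smallest replicate is 1.9409; the 49th is 2.5177.

(1.9409, 2.5177)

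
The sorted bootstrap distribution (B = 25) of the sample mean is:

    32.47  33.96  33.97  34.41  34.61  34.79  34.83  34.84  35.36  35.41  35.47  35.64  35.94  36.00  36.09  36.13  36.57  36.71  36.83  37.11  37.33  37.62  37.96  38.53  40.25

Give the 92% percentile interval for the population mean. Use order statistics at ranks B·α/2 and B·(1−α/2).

(32.47, 38.53)

α = 0.08; lower rank = 25 × 0.040 = 1; upper rank = 25 × 0.960 = 24.
The 1st smallest replicate is 32.47; the 24th is 38.53.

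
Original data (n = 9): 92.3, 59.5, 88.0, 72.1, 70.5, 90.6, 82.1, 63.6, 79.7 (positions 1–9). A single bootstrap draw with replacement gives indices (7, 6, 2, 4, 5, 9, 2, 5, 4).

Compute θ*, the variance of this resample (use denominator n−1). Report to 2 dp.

θ* = 102.01

Resample values: 82.1, 90.6, 59.5, 72.1, 70.5, 79.7, 59.5, 70.5, 72.1.
Mean = 72.9556; sum of squared deviations = 816.0622
s² = 816.0622 / 8 = 102.0078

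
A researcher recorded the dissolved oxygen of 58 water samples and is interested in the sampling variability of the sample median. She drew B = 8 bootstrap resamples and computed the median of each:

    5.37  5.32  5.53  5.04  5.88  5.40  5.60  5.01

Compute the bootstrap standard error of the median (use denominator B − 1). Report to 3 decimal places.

Bootstrap SE is the standard deviation of the 8 replicate medians.
Mean of replicates: (5.37 + 5.32 + 5.53 + 5.04 + 5.88 + 5.40 + 5.60 + 5.01) / 8 = 43.1500 / 8 = 5.3937
Sum of squared deviations: (−0.0237)² + (−0.0737)² + (+0.1363)² + (−0.3537)² + (+0.4863)² + (+0.0063)² + (+0.2062)² + (−0.3838)² = 0.5760
Variance = 0.5760 / 7 = 0.0823
SE* = √0.0823

SE* = 0.287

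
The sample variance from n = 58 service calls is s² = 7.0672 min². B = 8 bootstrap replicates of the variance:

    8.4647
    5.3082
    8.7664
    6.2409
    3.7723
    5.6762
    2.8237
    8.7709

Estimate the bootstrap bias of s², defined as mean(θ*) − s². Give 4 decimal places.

mean(θ*) = (8.4647 + 5.3082 + 8.7664 + 6.2409 + 3.7723 + 5.6762 + 2.8237 + 8.7709) / 8 = 6.22791
bias = 6.22791 − 7.0672

bias = −0.8393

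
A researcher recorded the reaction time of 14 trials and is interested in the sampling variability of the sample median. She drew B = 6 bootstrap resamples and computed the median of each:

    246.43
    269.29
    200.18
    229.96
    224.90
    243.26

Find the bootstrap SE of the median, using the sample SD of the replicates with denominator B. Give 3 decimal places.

Bootstrap SE is the standard deviation of the 6 replicate medians.
Mean of replicates: (246.43 + 269.29 + 200.18 + 229.96 + 224.90 + 243.26) / 6 = 1414.0200 / 6 = 235.6700
Sum of squared deviations: (+10.7600)² + (+33.6200)² + (−35.4900)² + (−5.7100)² + (−10.7700)² + (+7.5900)² = 2711.8272
Variance = 2711.8272 / 6 = 451.9712
SE* = √451.9712

SE* = 21.260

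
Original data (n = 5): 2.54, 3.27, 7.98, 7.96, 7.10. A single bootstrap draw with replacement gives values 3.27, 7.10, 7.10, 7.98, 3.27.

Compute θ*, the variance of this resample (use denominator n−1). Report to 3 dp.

Mean = 5.7440; sum of squared deviations = 20.9185
s² = 20.9185 / 4 = 5.2296

θ* = 5.230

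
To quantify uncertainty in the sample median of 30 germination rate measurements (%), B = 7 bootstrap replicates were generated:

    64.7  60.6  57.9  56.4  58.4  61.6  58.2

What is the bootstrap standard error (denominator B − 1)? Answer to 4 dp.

SE* = 2.8133

Bootstrap SE is the standard deviation of the 7 replicate medians.
Mean of replicates: (64.7 + 60.6 + 57.9 + 56.4 + 58.4 + 61.6 + 58.2) / 7 = 417.80000 / 7 = 59.68571
Sum of squared deviations: (+5.01429)² + (+0.91429)² + (−1.78571)² + (−3.28571)² + (−1.28571)² + (+1.91429)² + (−1.48571)² = 47.48857
Variance = 47.48857 / 6 = 7.91476
SE* = √7.91476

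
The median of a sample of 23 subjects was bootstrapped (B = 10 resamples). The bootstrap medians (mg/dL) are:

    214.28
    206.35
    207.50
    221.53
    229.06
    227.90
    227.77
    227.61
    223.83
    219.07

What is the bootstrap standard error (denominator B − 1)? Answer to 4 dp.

SE* = 8.5215

Bootstrap SE is the standard deviation of the 10 replicate medians.
Mean of replicates: (214.28 + 206.35 + 207.50 + 221.53 + 229.06 + 227.90 + 227.77 + 227.61 + 223.83 + 219.07) / 10 = 2204.90000 / 10 = 220.49000
Sum of squared deviations: (−6.21000)² + (−14.14000)² + (−12.99000)² + (+1.04000)² + (+8.57000)² + (+7.41000)² + (+7.28000)² + (+7.12000)² + (+3.34000)² + (−1.42000)² = 653.54320
Variance = 653.54320 / 9 = 72.61591
SE* = √72.61591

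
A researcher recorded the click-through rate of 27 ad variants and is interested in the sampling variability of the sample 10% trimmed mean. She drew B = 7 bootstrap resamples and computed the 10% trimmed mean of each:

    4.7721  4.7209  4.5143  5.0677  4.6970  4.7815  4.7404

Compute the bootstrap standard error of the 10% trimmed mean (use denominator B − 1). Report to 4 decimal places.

SE* = 0.1640

Bootstrap SE is the standard deviation of the 7 replicate 10% trimmed means.
Mean of replicates: (4.7721 + 4.7209 + 4.5143 + 5.0677 + 4.6970 + 4.7815 + 4.7404) / 7 = 33.29390 / 7 = 4.75627
Sum of squared deviations: (+0.01583)² + (−0.03537)² + (−0.24197)² + (+0.31143)² + (−0.05927)² + (+0.02523)² + (−0.01587)² = 0.16144
Variance = 0.16144 / 6 = 0.02691
SE* = √0.02691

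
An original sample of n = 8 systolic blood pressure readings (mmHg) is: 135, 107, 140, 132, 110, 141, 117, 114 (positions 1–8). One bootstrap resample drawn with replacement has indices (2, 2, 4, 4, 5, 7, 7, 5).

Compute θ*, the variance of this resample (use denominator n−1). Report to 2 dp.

Resample values: 107, 107, 132, 132, 110, 117, 117, 110.
Mean = 116.5000; sum of squared deviations = 746.0000
s² = 746.0000 / 7 = 106.5714

θ* = 106.57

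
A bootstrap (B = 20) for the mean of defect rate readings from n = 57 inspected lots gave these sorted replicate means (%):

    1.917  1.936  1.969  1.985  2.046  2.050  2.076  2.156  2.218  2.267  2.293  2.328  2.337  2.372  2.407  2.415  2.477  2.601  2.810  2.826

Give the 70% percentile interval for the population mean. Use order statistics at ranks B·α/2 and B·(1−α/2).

α = 0.30; lower rank = 20 × 0.150 = 3; upper rank = 20 × 0.850 = 17.
The 3rd smallest replicate is 1.969; the 17th is 2.477.

(1.969, 2.477)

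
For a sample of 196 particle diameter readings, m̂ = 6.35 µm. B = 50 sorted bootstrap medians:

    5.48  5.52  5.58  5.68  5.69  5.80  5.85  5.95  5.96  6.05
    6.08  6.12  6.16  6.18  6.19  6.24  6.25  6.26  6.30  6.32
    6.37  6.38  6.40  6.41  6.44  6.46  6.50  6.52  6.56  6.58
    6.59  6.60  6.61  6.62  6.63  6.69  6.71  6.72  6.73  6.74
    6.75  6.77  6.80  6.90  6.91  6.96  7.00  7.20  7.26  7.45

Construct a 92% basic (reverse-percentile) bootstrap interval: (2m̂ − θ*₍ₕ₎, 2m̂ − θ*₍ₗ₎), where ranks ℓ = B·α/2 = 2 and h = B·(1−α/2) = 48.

Percentile endpoints at ranks 2 and 48: θ*₍2₎ = 5.52, θ*₍48₎ = 7.20.
Basic interval reflects these around m̂:
  lower = 2 × 6.35 − 7.20 = 5.50
  upper = 2 × 6.35 − 5.52 = 7.18

(5.50, 7.18)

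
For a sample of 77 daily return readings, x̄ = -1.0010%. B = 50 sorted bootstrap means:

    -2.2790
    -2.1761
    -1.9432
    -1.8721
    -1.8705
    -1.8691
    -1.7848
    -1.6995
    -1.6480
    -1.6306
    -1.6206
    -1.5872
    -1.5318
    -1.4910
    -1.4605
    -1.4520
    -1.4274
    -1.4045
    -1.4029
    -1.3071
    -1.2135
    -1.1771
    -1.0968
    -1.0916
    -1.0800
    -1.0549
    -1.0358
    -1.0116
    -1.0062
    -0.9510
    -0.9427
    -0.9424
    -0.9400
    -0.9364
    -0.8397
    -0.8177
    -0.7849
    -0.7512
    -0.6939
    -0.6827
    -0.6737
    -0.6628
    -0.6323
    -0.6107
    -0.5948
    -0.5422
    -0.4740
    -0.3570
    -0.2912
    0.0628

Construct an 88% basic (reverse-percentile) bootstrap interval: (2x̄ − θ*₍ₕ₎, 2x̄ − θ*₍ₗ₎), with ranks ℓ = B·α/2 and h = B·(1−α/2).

(-1.5280, -0.0588)

Percentile endpoints at ranks 3 and 47: θ*₍3₎ = -1.9432, θ*₍47₎ = -0.4740.
Basic interval reflects these around x̄:
  lower = 2 × -1.0010 − -0.4740 = -1.5280
  upper = 2 × -1.0010 − -1.9432 = -0.0588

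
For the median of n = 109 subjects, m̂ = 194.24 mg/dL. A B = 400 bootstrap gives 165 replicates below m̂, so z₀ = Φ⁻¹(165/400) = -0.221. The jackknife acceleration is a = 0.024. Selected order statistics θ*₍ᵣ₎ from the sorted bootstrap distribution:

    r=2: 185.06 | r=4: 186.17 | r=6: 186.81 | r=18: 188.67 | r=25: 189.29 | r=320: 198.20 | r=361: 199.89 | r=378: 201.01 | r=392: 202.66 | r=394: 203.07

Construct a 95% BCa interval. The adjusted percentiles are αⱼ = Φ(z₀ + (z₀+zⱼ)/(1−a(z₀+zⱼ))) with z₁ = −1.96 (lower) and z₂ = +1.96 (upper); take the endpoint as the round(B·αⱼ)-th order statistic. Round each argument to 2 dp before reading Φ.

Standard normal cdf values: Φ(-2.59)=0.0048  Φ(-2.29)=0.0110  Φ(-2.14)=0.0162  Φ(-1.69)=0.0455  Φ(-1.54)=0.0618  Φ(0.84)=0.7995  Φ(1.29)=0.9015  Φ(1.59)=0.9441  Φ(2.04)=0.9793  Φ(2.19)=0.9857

Lower: z₀ + z₁ = -0.221 + (-1.960) = -2.181; 1 − a(z₀+z₁) = 1 − (0.024)(-2.181) = 1.0523; argument = -0.221 + (-2.181)/1.0523 = -2.2935 → -2.29.
α₁ = Φ(-2.29) = 0.0110; rank = round(400 × 0.0110) = 4; θ*₍4₎ = 186.17.
Upper: z₀ + z₂ = 1.739; 1 − a(z₀+z₂) = 0.9583; argument = 1.5937 → 1.59; α₂ = 0.9441; rank = 378; θ*₍378₎ = 201.01.

(186.17, 201.01)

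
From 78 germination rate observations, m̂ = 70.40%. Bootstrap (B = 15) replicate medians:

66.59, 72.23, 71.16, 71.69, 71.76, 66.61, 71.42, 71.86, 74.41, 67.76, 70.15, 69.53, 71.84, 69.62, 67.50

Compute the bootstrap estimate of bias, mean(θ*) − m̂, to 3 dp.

mean(θ*) = (66.59 + 72.23 + 71.16 + 71.69 + 71.76 + 66.61 + 71.42 + 71.86 + 74.41 + 67.76 + 70.15 + 69.53 + 71.84 + 69.62 + 67.50) / 15 = 70.2753
bias = 70.2753 − 70.40

bias = −0.125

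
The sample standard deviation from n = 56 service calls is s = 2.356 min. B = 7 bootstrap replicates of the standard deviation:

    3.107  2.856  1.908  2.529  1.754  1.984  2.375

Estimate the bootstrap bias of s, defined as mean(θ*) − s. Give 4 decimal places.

mean(θ*) = (3.107 + 2.856 + 1.908 + 2.529 + 1.754 + 1.984 + 2.375) / 7 = 2.35900
bias = 2.35900 − 2.356

bias = +0.0030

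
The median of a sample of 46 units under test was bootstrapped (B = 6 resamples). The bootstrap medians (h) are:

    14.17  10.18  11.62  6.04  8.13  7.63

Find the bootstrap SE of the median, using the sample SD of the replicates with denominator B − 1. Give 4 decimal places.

Bootstrap SE is the standard deviation of the 6 replicate medians.
Mean of replicates: (14.17 + 10.18 + 11.62 + 6.04 + 8.13 + 7.63) / 6 = 57.77000 / 6 = 9.62833
Sum of squared deviations: (+4.54167)² + (+0.55167)² + (+1.99167)² + (−3.58833)² + (−1.49833)² + (−1.99833)² = 44.01228
Variance = 44.01228 / 5 = 8.80246
SE* = √8.80246

SE* = 2.9669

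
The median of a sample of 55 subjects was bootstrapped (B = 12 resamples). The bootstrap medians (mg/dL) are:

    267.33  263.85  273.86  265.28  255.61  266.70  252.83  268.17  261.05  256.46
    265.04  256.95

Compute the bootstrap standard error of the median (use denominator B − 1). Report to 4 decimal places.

SE* = 6.2357

Bootstrap SE is the standard deviation of the 12 replicate medians.
Mean of replicates: (267.33 + 263.85 + 273.86 + 265.28 + 255.61 + 266.70 + 252.83 + 268.17 + 261.05 + 256.46 + 265.04 + 256.95) / 12 = 3153.13000 / 12 = 262.76083
Sum of squared deviations: (+4.56917)² + (+1.08917)² + (+11.09917)² + (+2.51917)² + (−7.15083)² + (+3.93917)² + (−9.93083)² + (+5.40917)² + (−1.71083)² + (−6.30083)² + (+2.27917)² + (−5.81083)² = 427.72109
Variance = 427.72109 / 11 = 38.88374
SE* = √38.88374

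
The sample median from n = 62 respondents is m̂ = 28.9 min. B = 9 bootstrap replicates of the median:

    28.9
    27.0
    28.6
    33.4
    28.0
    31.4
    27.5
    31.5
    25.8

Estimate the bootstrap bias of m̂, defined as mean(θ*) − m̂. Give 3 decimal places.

mean(θ*) = (28.9 + 27.0 + 28.6 + 33.4 + 28.0 + 31.4 + 27.5 + 31.5 + 25.8) / 9 = 29.1222
bias = 29.1222 − 28.9

bias = +0.222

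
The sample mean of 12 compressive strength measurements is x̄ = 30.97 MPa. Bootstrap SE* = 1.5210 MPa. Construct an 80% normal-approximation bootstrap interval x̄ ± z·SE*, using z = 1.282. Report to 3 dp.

(29.020, 32.920)

Margin = 1.282 × 1.5210 = 1.9499
Interval: 30.97 ± 1.9499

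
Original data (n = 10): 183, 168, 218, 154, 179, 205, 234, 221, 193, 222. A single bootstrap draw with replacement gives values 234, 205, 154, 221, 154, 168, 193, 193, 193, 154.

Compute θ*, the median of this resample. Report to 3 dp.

Sorted: 154, 154, 154, 168, 193, 193, 193, 205, 221, 234
Median = average of the two middle values = 193.000

θ* = 193.000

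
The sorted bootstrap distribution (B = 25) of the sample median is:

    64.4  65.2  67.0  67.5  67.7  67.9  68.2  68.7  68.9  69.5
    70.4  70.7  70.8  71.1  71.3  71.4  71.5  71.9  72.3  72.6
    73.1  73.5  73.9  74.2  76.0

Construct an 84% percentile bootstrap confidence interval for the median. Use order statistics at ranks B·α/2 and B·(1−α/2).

(65.2, 73.9)

α = 0.16; lower rank = 25 × 0.080 = 2; upper rank = 25 × 0.920 = 23.
The 2nd smallest replicate is 65.2; the 23rd is 73.9.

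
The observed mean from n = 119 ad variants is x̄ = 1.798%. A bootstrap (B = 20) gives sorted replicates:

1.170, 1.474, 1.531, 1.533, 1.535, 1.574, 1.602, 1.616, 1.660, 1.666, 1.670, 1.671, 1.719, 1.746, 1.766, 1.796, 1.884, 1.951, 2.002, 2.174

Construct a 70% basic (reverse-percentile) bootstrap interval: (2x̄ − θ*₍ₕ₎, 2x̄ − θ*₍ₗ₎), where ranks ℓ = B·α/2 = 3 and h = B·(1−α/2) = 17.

Percentile endpoints at ranks 3 and 17: θ*₍3₎ = 1.531, θ*₍17₎ = 1.884.
Basic interval reflects these around x̄:
  lower = 2 × 1.798 − 1.884 = 1.712
  upper = 2 × 1.798 − 1.531 = 2.065

(1.712, 2.065)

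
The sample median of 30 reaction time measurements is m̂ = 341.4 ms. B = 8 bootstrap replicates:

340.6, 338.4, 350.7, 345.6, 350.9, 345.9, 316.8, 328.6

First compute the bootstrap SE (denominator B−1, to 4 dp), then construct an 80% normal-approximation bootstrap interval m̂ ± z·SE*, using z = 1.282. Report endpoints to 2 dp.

(326.31, 356.49)

Mean of replicates = 339.6875; sum of squared deviations = 969.8087; SE* = √(969.8087/7) = 11.7705
Margin = 1.282 × 11.7705 = 15.090
Interval: 341.4 ± 15.090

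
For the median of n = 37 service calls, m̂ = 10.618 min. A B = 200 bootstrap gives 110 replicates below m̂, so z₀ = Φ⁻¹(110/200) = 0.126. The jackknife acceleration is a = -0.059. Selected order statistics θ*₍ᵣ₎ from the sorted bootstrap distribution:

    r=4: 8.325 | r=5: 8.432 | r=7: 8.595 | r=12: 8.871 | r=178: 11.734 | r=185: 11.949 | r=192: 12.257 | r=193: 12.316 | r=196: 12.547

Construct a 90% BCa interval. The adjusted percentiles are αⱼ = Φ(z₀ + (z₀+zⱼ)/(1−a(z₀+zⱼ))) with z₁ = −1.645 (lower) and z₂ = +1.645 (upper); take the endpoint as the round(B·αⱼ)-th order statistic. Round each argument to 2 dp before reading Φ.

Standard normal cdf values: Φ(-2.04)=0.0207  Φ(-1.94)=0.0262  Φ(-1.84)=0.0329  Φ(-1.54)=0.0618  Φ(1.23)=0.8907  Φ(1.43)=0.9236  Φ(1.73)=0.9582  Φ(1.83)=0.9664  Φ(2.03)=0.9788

(8.871, 12.257)

Lower: z₀ + z₁ = 0.126 + (-1.645) = -1.519; 1 − a(z₀+z₁) = 1 − (-0.059)(-1.519) = 0.9104; argument = 0.126 + (-1.519)/0.9104 = -1.5425 → -1.54.
α₁ = Φ(-1.54) = 0.0618; rank = round(200 × 0.0618) = 12; θ*₍12₎ = 8.871.
Upper: z₀ + z₂ = 1.771; 1 − a(z₀+z₂) = 1.1045; argument = 1.7295 → 1.73; α₂ = 0.9582; rank = 192; θ*₍192₎ = 12.257.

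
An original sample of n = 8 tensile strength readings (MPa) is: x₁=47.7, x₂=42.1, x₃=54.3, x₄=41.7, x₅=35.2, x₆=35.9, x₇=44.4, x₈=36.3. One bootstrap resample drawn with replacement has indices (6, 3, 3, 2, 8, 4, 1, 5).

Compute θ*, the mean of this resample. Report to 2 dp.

Resample values: 35.9, 54.3, 54.3, 42.1, 36.3, 41.7, 47.7, 35.2.
Mean = (35.9 + 54.3 + 54.3 + 42.1 + 36.3 + 41.7 + 47.7 + 35.2) / 8 = 347.50 / 8 = 43.44

θ* = 43.44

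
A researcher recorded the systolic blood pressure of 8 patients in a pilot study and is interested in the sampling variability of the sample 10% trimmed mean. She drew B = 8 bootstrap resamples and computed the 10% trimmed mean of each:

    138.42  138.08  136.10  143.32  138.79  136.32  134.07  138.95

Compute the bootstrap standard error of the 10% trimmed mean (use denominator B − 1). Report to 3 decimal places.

SE* = 2.723

Bootstrap SE is the standard deviation of the 8 replicate 10% trimmed means.
Mean of replicates: (138.42 + 138.08 + 136.10 + 143.32 + 138.79 + 136.32 + 134.07 + 138.95) / 8 = 1104.0500 / 8 = 138.0062
Sum of squared deviations: (+0.4137)² + (+0.0738)² + (−1.9062)² + (+5.3137)² + (+0.7837)² + (−1.6863)² + (−3.9363)² + (+0.9437)² = 51.8888
Variance = 51.8888 / 7 = 7.4127
SE* = √7.4127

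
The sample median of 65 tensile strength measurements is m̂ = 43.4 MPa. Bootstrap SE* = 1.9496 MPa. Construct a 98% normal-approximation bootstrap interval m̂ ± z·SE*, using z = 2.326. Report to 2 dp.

Margin = 2.326 × 1.9496 = 4.535
Interval: 43.4 ± 4.535

(38.87, 47.93)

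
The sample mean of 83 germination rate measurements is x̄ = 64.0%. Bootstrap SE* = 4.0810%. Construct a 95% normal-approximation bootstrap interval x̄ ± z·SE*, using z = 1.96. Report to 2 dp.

(56.00, 72.00)

Margin = 1.96 × 4.0810 = 7.999
Interval: 64.0 ± 7.999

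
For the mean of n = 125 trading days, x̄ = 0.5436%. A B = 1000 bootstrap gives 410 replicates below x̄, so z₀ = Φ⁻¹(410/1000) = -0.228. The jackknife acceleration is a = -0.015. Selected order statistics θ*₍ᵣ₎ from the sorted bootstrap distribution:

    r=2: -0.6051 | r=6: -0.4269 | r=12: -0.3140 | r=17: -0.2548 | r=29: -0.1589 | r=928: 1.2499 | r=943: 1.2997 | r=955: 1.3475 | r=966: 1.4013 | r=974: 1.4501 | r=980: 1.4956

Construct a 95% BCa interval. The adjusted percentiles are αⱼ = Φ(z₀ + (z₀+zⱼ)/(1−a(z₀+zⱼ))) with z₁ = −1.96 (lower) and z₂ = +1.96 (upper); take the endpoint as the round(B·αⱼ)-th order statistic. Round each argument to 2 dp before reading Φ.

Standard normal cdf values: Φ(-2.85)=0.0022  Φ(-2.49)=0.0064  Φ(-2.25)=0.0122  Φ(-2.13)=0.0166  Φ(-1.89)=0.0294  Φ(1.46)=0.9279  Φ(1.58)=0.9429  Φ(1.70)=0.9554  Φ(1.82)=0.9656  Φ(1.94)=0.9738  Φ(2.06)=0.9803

Lower: z₀ + z₁ = -0.228 + (-1.960) = -2.188; 1 − a(z₀+z₁) = 1 − (-0.015)(-2.188) = 0.9672; argument = -0.228 + (-2.188)/0.9672 = -2.4902 → -2.49.
α₁ = Φ(-2.49) = 0.0064; rank = round(1000 × 0.0064) = 6; θ*₍6₎ = -0.4269.
Upper: z₀ + z₂ = 1.732; 1 − a(z₀+z₂) = 1.0260; argument = 1.4601 → 1.46; α₂ = 0.9279; rank = 928; θ*₍928₎ = 1.2499.

(-0.4269, 1.2499)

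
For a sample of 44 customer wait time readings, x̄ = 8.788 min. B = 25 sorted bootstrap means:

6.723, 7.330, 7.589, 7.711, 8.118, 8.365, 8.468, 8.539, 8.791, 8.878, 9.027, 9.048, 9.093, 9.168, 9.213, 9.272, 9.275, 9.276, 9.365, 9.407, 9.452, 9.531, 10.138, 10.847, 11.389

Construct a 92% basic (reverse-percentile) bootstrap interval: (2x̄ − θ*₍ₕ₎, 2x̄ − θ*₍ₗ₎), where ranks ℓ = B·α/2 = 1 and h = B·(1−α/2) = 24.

Percentile endpoints at ranks 1 and 24: θ*₍1₎ = 6.723, θ*₍24₎ = 10.847.
Basic interval reflects these around x̄:
  lower = 2 × 8.788 − 10.847 = 6.729
  upper = 2 × 8.788 − 6.723 = 10.853

(6.729, 10.853)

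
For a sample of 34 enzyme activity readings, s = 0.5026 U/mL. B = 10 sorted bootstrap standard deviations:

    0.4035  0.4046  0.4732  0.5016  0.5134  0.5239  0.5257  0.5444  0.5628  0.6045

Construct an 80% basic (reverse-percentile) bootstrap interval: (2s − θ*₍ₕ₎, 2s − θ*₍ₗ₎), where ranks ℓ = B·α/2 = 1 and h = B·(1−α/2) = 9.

(0.4424, 0.6017)

Percentile endpoints at ranks 1 and 9: θ*₍1₎ = 0.4035, θ*₍9₎ = 0.5628.
Basic interval reflects these around s:
  lower = 2 × 0.5026 − 0.5628 = 0.4424
  upper = 2 × 0.5026 − 0.4035 = 0.6017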